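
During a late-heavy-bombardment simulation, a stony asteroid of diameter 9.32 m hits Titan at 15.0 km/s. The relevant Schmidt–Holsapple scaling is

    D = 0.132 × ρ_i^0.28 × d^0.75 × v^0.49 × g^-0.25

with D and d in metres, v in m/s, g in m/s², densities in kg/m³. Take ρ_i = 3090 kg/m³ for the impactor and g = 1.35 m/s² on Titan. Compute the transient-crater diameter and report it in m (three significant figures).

D ≈ 689 m

In SI units: v = 15000 m/s.
ρ_i^0.28 = 3090^0.28 = 9.488
d^0.75 = 9.32^0.75 = 5.334
v^0.49 = 15000^0.49 = 111.2
g^-0.25 = 1.35^-0.25 = 0.9277
D = 0.132 × 9.488 × 5.334 × 111.2 × 0.9277 = 689.2 m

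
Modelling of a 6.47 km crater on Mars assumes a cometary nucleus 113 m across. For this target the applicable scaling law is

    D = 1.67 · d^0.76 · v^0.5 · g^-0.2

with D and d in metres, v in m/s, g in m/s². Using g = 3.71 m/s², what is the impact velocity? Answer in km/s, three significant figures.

v ≈ 19.2 km/s

Rearranging for v: v = [D / (1.67 · 113^0.76 · 3.71^-0.2)]^(1/0.5).
D = 6470 m.
113^0.76 = 36.34
3.71^-0.2 = 0.7694
Denominator = 1.67 × 36.34 × 0.7694 = 46.69
D / 46.69 = 6470 / 46.69 = 138.6
v = 138.6^(1/0.5) = 138.6^2 = 19210 m/s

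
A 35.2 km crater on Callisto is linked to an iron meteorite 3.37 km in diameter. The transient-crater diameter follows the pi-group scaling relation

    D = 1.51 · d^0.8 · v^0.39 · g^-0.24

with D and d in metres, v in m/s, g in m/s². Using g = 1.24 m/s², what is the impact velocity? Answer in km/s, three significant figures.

v ≈ 10.5 km/s

Rearranging for v: v = [D / (1.51 · 3370^0.8 · 1.24^-0.24)]^(1/0.39).
D = 35200 m.
3370^0.8 = 663.9
1.24^-0.24 = 0.9497
Denominator = 1.51 × 663.9 × 0.9497 = 952.1
D / 952.1 = 35200 / 952.1 = 36.97
v = 36.97^(1/0.39) = 36.97^2.5641 = 10474 m/s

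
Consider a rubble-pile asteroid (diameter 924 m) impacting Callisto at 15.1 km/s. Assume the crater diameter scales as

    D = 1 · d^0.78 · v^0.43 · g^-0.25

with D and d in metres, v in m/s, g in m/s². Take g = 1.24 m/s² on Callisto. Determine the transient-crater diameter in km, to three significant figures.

In SI units: v = 15100 m/s.
d^0.78 = 924^0.78 = 205.7
v^0.43 = 15100^0.43 = 62.66
g^-0.25 = 1.24^-0.25 = 0.9476
D = 1 × 205.7 × 62.66 × 0.9476 = 12214 m
   = 12.21 km

D ≈ 12.2 km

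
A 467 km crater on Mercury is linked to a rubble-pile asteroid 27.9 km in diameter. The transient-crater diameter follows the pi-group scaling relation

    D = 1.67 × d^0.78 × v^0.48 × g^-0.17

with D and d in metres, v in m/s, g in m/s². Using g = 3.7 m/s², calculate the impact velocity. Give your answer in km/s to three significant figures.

Rearranging for v: v = [D / (1.67 · 27900^0.78 · 3.7^-0.17)]^(1/0.48).
D = 467000 m.
27900^0.78 = 2935
3.7^-0.17 = 0.8006
Denominator = 1.67 × 2935 × 0.8006 = 3924
D / 3924 = 467000 / 3924 = 119.0
v = 119.0^(1/0.48) = 119.0^2.0833 = 21086 m/s

v ≈ 21.1 km/s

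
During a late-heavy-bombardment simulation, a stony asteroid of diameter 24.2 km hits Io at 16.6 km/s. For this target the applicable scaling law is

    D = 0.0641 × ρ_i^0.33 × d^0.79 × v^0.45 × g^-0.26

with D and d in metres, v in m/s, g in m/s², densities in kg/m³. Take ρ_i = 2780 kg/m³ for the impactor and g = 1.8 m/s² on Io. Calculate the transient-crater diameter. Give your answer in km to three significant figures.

In SI units: d = 24200 m, v = 16600 m/s.
ρ_i^0.33 = 2780^0.33 = 13.69
d^0.79 = 24200^0.79 = 2905
v^0.45 = 16600^0.45 = 79.26
g^-0.26 = 1.8^-0.26 = 0.8583
D = 0.0641 × 13.69 × 2905 × 79.26 × 0.8583 = 1.734 × 10^5 m
   = 173.4 km

D ≈ 173 km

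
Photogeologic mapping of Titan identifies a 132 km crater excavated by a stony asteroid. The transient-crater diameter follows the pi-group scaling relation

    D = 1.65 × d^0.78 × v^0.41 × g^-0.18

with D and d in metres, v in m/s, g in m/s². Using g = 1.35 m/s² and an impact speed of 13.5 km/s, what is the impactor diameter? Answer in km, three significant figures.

d ≈ 14.0 km

Rearranging for d: d = [D / (1.65 · 13500^0.41 · 1.35^-0.18)]^(1/0.78).
D = 132000 m.
13500^0.41 = 49.37
1.35^-0.18 = 0.9474
Denominator = 1.65 × 49.37 × 0.9474 = 77.18
D / 77.18 = 132000 / 77.18 = 1710
d = 1710^(1/0.78) = 1710^1.2821 = 13964 m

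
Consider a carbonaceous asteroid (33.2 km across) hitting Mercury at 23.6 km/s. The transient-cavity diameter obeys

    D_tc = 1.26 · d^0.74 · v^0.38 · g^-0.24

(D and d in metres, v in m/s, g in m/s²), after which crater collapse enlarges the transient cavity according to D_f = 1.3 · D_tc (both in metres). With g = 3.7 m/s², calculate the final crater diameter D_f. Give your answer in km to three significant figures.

In SI: d = 33200 m, v = 23600 m/s.
d^0.74 = 33200^0.74 = 2216
v^0.38 = 23600^0.38 = 45.89
g^-0.24 = 3.7^-0.24 = 0.7305
D_tc = 1.26 × 2216 × 45.89 × 0.7305 = 93600 m
D_f = 1.3 × 93600 = 1.217 × 10^5 m
     = 121.7 km

D_f ≈ 122 km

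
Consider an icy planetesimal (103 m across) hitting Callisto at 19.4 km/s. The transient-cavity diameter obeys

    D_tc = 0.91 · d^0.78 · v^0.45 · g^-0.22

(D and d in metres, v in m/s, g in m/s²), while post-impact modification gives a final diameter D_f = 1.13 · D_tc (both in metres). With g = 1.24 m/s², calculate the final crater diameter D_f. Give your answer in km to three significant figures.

v = 19400 m/s.
d^0.78 = 103^0.78 = 37.15
v^0.45 = 19400^0.45 = 85.02
g^-0.22 = 1.24^-0.22 = 0.9538
D_tc = 0.91 × 37.15 × 85.02 × 0.9538 = 2741 m
D_f = 1.13 × 2741 = 3097 m
     = 3.097 km

D_f ≈ 3.10 km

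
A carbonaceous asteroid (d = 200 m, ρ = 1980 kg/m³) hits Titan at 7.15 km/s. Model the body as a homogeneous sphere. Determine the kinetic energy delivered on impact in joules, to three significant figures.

v = 7150 m/s.
Mass m = (π/6) ρ d³ = (π/6) × 1980 × (200)³ = 8.294 × 10^9 kg
E = ½ m v² = 0.5 × 8.294 × 10^9 × (7150)² = 2.120 × 10^17 J

E ≈ 2.12 × 10^17 J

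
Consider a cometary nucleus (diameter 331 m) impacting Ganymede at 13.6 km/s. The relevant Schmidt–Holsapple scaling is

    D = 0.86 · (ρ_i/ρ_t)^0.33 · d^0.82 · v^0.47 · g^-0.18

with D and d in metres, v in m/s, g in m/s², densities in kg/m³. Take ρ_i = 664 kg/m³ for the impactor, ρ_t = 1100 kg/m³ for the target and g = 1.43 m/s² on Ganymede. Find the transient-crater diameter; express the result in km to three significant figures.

In SI units: v = 13600 m/s.
(ρ_i/ρ_t)^0.33 = (664/1100)^0.33 = 0.8466
d^0.82 = 331^0.82 = 116.5
v^0.47 = 13600^0.47 = 87.65
g^-0.18 = 1.43^-0.18 = 0.9376
D = 0.86 × 0.8466 × 116.5 × 87.65 × 0.9376 = 6971 m
   = 6.971 km

D ≈ 6.97 km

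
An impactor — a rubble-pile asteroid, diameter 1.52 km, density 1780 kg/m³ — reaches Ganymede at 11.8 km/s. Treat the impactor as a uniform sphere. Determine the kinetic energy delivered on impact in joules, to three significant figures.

d = 1520 m; v = 11800 m/s.
Mass m = (π/6) ρ d³ = (π/6) × 1780 × (1520)³ = 3.273 × 10^12 kg
E = ½ m v² = 0.5 × 3.273 × 10^12 × (11800)² = 2.279 × 10^20 J

E ≈ 2.28 × 10^20 J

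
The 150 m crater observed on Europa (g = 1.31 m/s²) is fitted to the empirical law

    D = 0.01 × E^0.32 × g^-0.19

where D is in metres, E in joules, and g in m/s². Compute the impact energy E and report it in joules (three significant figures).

Rearranging: E = [D / (0.01 · g^-0.19)]^(1/0.32).
g^-0.19 = 1.31^-0.19 = 0.9500
D / (0.01 × 0.9500) = 150 / (9.500 × 10^-3) = 1.579 × 10^4
E = (1.579 × 10^4)^3.125 = 1.318 × 10^13 J

E ≈ 1.32 × 10^13 J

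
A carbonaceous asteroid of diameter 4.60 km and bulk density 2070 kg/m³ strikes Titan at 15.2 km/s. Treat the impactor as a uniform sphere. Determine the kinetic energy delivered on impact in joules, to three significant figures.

E ≈ 1.22 × 10^22 J

d = 4600 m; v = 15200 m/s.
Mass m = (π/6) ρ d³ = (π/6) × 2070 × (4600)³ = 1.055 × 10^14 kg
E = ½ m v² = 0.5 × 1.055 × 10^14 × (15200)² = 1.219 × 10^22 J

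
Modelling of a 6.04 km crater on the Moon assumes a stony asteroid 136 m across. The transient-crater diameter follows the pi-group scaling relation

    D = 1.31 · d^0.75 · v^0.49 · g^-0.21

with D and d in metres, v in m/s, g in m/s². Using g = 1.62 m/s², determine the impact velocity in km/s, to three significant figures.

Rearranging for v: v = [D / (1.31 · 136^0.75 · 1.62^-0.21)]^(1/0.49).
D = 6040 m.
136^0.75 = 39.82
1.62^-0.21 = 0.9037
Denominator = 1.31 × 39.82 × 0.9037 = 47.14
D / 47.14 = 6040 / 47.14 = 128.1
v = 128.1^(1/0.49) = 128.1^2.0408 = 20003 m/s

v ≈ 20.0 km/s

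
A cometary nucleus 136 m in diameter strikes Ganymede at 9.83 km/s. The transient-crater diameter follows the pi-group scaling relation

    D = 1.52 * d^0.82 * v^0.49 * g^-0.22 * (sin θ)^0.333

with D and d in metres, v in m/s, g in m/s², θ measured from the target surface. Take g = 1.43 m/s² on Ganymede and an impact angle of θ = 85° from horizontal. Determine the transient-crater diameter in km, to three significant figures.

D ≈ 7.13 km

In SI units: v = 9830 m/s.
d^0.82 = 136^0.82 = 56.17
v^0.49 = 9830^0.49 = 90.44
g^-0.22 = 1.43^-0.22 = 0.9243
(sin 85°)^0.333 = 0.9962^0.333 = 0.9987
D = 1.52 × 56.17 × 90.44 × 0.9243 × 0.9987 = 7128 m
   = 7.128 km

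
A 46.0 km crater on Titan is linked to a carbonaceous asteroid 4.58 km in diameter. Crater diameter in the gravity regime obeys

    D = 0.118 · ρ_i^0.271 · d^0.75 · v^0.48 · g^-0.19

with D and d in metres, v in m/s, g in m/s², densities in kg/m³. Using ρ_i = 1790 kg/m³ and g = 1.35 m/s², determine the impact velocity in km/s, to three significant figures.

Rearranging for v: v = [D / (0.118 · 1790^0.271 · 4580^0.75 · 1.35^-0.19)]^(1/0.48).
D = 46000 m.
1790^0.271 = 7.612
4580^0.75 = 556.7
1.35^-0.19 = 0.9446
Denominator = 0.118 × 7.612 × 556.7 × 0.9446 = 472.3
D / 472.3 = 46000 / 472.3 = 97.40
v = 97.40^(1/0.48) = 97.40^2.0833 = 13892 m/s

v ≈ 13.9 km/s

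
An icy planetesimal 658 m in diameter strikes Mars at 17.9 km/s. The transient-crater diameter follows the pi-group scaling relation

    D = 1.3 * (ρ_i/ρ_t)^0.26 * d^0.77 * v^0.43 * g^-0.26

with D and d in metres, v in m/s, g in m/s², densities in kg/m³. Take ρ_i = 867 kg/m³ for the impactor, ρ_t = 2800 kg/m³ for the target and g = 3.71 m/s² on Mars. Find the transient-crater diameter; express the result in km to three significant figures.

In SI units: v = 17900 m/s.
(ρ_i/ρ_t)^0.26 = (867/2800)^0.26 = 0.7373
d^0.77 = 658^0.77 = 147.9
v^0.43 = 17900^0.43 = 67.41
g^-0.26 = 3.71^-0.26 = 0.7112
D = 1.3 × 0.7373 × 147.9 × 67.41 × 0.7112 = 6796 m
   = 6.796 km

D ≈ 6.80 km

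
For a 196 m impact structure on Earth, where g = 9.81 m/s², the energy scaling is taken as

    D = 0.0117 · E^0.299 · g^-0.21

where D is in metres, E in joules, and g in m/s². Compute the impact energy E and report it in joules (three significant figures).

Rearranging: E = [D / (0.0117 · g^-0.21)]^(1/0.299).
g^-0.21 = 9.81^-0.21 = 0.6191
D / (0.0117 × 0.6191) = 196 / (7.243 × 10^-3) = 2.706 × 10^4
E = (2.706 × 10^4)^3.3445 = 6.667 × 10^14 J

E ≈ 6.67 × 10^14 J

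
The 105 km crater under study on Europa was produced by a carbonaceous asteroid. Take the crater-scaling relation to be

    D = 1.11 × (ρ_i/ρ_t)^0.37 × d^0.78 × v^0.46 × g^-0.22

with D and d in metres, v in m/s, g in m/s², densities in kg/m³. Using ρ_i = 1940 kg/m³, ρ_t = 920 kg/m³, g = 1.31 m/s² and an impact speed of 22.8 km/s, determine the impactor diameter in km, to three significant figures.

Rearranging for d: d = [D / (1.11 · (1940/920)^0.37 · 22800^0.46 · 1.31^-0.22)]^(1/0.78).
D = 105000 m.
(1940/920)^0.37 = 1.318
22800^0.46 = 101.1
1.31^-0.22 = 0.9423
Denominator = 1.11 × 1.318 × 101.1 × 0.9423 = 139.4
D / 139.4 = 105000 / 139.4 = 753.2
d = 753.2^(1/0.78) = 753.2^1.2821 = 4881 m

d ≈ 4.88 km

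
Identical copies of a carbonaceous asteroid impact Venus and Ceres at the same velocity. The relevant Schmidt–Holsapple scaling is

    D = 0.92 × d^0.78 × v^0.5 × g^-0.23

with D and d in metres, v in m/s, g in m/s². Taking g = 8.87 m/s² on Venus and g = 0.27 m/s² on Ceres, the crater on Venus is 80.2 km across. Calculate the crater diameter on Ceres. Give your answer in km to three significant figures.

All impactor-dependent factors cancel in the ratio, leaving D_Ceres/D_Venus = (g_Ceres/g_Venus)^-0.23.
(0.27/8.87)^-0.23 = 0.03044^-0.23 = 2.233
D_Ceres = 2.233 × 80.2 km = 179 km

D ≈ 179 km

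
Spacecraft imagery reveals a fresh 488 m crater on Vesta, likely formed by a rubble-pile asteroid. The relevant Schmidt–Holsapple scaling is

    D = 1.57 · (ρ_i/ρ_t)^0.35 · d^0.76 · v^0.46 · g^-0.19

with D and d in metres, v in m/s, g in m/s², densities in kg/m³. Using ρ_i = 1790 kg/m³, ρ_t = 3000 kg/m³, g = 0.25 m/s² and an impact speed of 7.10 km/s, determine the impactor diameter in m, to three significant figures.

d ≈ 7.97 m

Rearranging for d: d = [D / (1.57 · (1790/3000)^0.35 · 7100^0.46 · 0.25^-0.19)]^(1/0.76).
(1790/3000)^0.35 = 0.8347
7100^0.46 = 59.10
0.25^-0.19 = 1.301
Denominator = 1.57 × 0.8347 × 59.10 × 1.301 = 100.8
D / 100.8 = 488 / 100.8 = 4.841
d = 4.841^(1/0.76) = 4.841^1.3158 = 7.966 m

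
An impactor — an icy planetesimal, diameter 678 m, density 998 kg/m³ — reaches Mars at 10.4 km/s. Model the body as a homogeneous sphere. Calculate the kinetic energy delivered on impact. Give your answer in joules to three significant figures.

v = 10400 m/s.
Mass m = (π/6) ρ d³ = (π/6) × 998 × (678)³ = 1.629 × 10^11 kg
E = ½ m v² = 0.5 × 1.629 × 10^11 × (10400)² = 8.810 × 10^18 J

E ≈ 8.81 × 10^18 J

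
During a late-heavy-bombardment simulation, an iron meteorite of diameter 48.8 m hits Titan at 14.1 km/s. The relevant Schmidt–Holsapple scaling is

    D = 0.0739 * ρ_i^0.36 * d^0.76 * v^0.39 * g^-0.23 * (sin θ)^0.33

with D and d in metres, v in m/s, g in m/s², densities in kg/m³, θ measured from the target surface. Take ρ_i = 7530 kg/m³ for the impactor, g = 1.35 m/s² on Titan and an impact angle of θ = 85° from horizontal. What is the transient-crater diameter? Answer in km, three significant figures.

In SI units: v = 14100 m/s.
ρ_i^0.36 = 7530^0.36 = 24.87
d^0.76 = 48.8^0.76 = 19.20
v^0.39 = 14100^0.39 = 41.51
g^-0.23 = 1.35^-0.23 = 0.9333
(sin 85°)^0.33 = 0.9962^0.33 = 0.9987
D = 0.0739 × 24.87 × 19.20 × 41.51 × 0.9333 × 0.9987 = 1365 m
   = 1.365 km

D ≈ 1.37 km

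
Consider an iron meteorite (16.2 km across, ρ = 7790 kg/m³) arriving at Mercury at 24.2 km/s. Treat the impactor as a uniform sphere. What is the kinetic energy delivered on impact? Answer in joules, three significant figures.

d = 16200 m; v = 24200 m/s.
Mass m = (π/6) ρ d³ = (π/6) × 7790 × (16200)³ = 1.734 × 10^16 kg
E = ½ m v² = 0.5 × 1.734 × 10^16 × (24200)² = 5.077 × 10^24 J

E ≈ 5.08 × 10^24 J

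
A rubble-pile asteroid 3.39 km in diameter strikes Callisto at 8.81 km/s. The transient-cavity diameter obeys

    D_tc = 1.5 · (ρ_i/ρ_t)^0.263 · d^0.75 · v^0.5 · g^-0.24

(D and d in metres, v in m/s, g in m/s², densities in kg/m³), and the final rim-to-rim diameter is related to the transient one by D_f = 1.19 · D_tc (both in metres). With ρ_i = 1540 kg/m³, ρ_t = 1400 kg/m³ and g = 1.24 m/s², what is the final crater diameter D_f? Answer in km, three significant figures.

D_f ≈ 72.5 km

In SI: d = 3390 m, v = 8810 m/s.
(ρ_i/ρ_t)^0.263 = (1540/1400)^0.263 = 1.025
d^0.75 = 3390^0.75 = 444.3
v^0.5 = 8810^0.5 = 93.86
g^-0.24 = 1.24^-0.24 = 0.9497
D_tc = 1.5 × 1.025 × 444.3 × 93.86 × 0.9497 = 60890 m
D_f = 1.19 × 60890 = 72459 m
     = 72.46 km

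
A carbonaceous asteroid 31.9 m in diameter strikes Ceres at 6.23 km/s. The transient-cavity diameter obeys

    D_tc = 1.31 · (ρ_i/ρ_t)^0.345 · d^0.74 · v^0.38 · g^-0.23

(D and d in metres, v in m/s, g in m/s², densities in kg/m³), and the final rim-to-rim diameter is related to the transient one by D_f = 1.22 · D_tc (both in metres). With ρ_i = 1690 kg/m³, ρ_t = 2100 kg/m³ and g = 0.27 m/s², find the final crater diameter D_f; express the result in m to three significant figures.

v = 6230 m/s.
(ρ_i/ρ_t)^0.345 = (1690/2100)^0.345 = 0.9278
d^0.74 = 31.9^0.74 = 12.97
v^0.38 = 6230^0.38 = 27.66
g^-0.23 = 0.27^-0.23 = 1.351
D_tc = 1.31 × 0.9278 × 12.97 × 27.66 × 1.351 = 589.1 m
D_f = 1.22 × 589.1 = 718.7 m

D_f ≈ 719 m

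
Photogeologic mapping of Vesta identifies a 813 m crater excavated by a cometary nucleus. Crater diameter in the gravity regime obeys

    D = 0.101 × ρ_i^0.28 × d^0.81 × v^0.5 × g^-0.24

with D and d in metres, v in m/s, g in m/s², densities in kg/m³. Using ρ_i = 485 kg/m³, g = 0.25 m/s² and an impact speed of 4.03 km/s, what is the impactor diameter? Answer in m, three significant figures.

d ≈ 30.9 m

Rearranging for d: d = [D / (0.101 · 485^0.28 · 4030^0.5 · 0.25^-0.24)]^(1/0.81).
485^0.28 = 5.649
4030^0.5 = 63.48
0.25^-0.24 = 1.395
Denominator = 0.101 × 5.649 × 63.48 × 1.395 = 50.52
D / 50.52 = 813 / 50.52 = 16.09
d = 16.09^(1/0.81) = 16.09^1.2346 = 30.88 m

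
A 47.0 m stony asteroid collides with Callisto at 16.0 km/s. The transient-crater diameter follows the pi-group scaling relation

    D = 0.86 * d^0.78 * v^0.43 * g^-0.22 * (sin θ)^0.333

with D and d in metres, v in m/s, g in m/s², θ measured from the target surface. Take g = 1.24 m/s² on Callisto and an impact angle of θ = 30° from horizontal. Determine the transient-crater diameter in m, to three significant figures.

In SI units: v = 16000 m/s.
d^0.78 = 47^0.78 = 20.15
v^0.43 = 16000^0.43 = 64.23
g^-0.22 = 1.24^-0.22 = 0.9538
(sin 30°)^0.333 = 0.5000^0.333 = 0.7939
D = 0.86 × 20.15 × 64.23 × 0.9538 × 0.7939 = 842.8 m

D ≈ 843 m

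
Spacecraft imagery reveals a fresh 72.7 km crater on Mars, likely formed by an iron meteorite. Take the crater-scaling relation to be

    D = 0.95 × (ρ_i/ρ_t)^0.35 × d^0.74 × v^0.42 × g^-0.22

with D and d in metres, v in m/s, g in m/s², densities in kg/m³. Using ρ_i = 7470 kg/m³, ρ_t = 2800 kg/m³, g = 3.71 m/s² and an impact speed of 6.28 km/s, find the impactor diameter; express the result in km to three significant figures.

Rearranging for d: d = [D / (0.95 · (7470/2800)^0.35 · 6280^0.42 · 3.71^-0.22)]^(1/0.74).
D = 72700 m.
(7470/2800)^0.35 = 1.410
6280^0.42 = 39.37
3.71^-0.22 = 0.7494
Denominator = 0.95 × 1.410 × 39.37 × 0.7494 = 39.52
D / 39.52 = 72700 / 39.52 = 1840
d = 1840^(1/0.74) = 1840^1.3514 = 25827 m

d ≈ 25.8 km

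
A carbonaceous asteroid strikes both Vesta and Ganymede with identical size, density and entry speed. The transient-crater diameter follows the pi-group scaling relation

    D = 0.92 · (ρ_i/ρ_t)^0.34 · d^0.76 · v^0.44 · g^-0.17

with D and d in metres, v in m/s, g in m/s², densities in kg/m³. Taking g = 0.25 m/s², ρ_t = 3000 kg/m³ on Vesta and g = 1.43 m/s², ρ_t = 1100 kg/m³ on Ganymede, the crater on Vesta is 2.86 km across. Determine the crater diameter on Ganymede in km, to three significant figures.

The impactor-only factors (d, v, ρ_i) cancel in the ratio, leaving D_Ganymede/D_Vesta = (g_Ganymede/g_Vesta)^-0.17 · (ρ_t,Vesta/ρ_t,Ganymede)^0.34.
(1.43/0.25)^-0.17 = 5.720^-0.17 = 0.7434
(3000/1100)^0.34 = 2.727^0.34 = 1.406
Ratio = 0.7434 × 1.406 = 1.045
D_Ganymede = 1.045 × 2.86 km = 2.99 km

D ≈ 2.99 km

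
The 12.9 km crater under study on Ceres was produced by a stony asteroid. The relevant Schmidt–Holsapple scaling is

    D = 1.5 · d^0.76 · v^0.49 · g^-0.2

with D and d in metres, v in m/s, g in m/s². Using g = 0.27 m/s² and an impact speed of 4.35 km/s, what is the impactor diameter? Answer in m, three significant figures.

Rearranging for d: d = [D / (1.5 · 4350^0.49 · 0.27^-0.2)]^(1/0.76).
D = 12900 m.
4350^0.49 = 60.65
0.27^-0.2 = 1.299
Denominator = 1.5 × 60.65 × 1.299 = 118.2
D / 118.2 = 12900 / 118.2 = 109.1
d = 109.1^(1/0.76) = 109.1^1.3158 = 480.1 m

d ≈ 480 m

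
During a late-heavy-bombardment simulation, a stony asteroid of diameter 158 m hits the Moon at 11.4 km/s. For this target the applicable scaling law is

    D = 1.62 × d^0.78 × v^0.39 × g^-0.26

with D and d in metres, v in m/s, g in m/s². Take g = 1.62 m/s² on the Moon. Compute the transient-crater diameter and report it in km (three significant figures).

D ≈ 2.83 km

In SI units: v = 11400 m/s.
d^0.78 = 158^0.78 = 51.87
v^0.39 = 11400^0.39 = 38.21
g^-0.26 = 1.62^-0.26 = 0.8821
D = 1.62 × 51.87 × 38.21 × 0.8821 = 2832 m
   = 2.832 km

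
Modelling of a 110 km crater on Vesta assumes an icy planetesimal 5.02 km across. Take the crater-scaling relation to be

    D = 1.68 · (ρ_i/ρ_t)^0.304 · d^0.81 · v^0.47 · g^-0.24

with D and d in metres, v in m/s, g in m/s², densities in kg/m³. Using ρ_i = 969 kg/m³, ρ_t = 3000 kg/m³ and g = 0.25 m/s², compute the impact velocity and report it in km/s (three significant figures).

v ≈ 7.57 km/s

Rearranging for v: v = [D / (1.68 · (969/3000)^0.304 · 5020^0.81 · 0.25^-0.24)]^(1/0.47).
D = 110000 m.
(969/3000)^0.304 = 0.7092
5020^0.81 = 994.4
0.25^-0.24 = 1.395
Denominator = 1.68 × 0.7092 × 994.4 × 1.395 = 1653
D / 1653 = 110000 / 1653 = 66.55
v = 66.55^(1/0.47) = 66.55^2.1277 = 7570 m/s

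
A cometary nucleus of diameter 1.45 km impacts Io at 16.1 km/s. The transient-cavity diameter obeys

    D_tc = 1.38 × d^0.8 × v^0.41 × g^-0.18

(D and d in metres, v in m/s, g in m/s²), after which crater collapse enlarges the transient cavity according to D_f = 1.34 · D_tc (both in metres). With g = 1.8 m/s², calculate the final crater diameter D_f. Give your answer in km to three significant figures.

D_f ≈ 29.8 km

In SI: d = 1450 m, v = 16100 m/s.
d^0.8 = 1450^0.8 = 338.1
v^0.41 = 16100^0.41 = 53.06
g^-0.18 = 1.8^-0.18 = 0.8996
D_tc = 1.38 × 338.1 × 53.06 × 0.8996 = 22270 m
D_f = 1.34 × 22270 = 29842 m
     = 29.84 km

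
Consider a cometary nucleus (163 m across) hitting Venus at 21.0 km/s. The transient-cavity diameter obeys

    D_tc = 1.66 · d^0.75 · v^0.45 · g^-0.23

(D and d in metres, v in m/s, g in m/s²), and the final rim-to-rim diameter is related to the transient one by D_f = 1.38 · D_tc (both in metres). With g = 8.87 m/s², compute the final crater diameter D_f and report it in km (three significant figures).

v = 21000 m/s.
d^0.75 = 163^0.75 = 45.62
v^0.45 = 21000^0.45 = 88.10
g^-0.23 = 8.87^-0.23 = 0.6053
D_tc = 1.66 × 45.62 × 88.10 × 0.6053 = 4038 m
D_f = 1.38 × 4038 = 5572 m
     = 5.572 km

D_f ≈ 5.57 km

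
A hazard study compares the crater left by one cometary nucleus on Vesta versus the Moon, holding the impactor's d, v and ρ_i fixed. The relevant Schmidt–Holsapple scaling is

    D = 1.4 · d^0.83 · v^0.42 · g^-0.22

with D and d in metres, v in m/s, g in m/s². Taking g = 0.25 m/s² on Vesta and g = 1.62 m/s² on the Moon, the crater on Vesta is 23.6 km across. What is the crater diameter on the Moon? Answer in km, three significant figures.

All impactor-dependent factors cancel in the ratio, leaving D_Moon/D_Vesta = (g_Moon/g_Vesta)^-0.22.
(1.62/0.25)^-0.22 = 6.480^-0.22 = 0.6629
D_Moon = 0.6629 × 23.6 km = 15.6 km

D ≈ 15.6 km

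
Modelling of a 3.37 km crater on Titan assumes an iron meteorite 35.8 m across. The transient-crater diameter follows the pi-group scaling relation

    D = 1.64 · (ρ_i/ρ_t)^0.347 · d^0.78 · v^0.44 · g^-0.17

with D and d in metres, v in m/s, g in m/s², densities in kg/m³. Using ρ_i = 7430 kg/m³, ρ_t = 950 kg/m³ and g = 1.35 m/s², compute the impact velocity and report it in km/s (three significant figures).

v ≈ 13.2 km/s

Rearranging for v: v = [D / (1.64 · (7430/950)^0.347 · 35.8^0.78 · 1.35^-0.17)]^(1/0.44).
D = 3370 m.
(7430/950)^0.347 = 2.042
35.8^0.78 = 16.29
1.35^-0.17 = 0.9503
Denominator = 1.64 × 2.042 × 16.29 × 0.9503 = 51.84
D / 51.84 = 3370 / 51.84 = 65.01
v = 65.01^(1/0.44) = 65.01^2.2727 = 13194 m/s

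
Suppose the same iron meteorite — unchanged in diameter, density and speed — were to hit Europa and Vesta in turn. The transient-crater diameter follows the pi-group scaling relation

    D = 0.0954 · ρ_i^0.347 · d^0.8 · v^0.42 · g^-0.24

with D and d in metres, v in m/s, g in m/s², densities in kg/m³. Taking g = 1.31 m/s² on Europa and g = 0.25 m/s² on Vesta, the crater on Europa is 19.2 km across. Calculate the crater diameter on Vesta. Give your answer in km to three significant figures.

All impactor-dependent factors cancel in the ratio, leaving D_Vesta/D_Europa = (g_Vesta/g_Europa)^-0.24.
(0.25/1.31)^-0.24 = 0.1908^-0.24 = 1.488
D_Vesta = 1.488 × 19.2 km = 28.6 km

D ≈ 28.6 km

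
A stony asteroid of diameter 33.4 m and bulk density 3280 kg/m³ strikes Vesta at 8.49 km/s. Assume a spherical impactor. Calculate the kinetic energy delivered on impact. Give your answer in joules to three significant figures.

E ≈ 2.31 × 10^15 J

v = 8490 m/s.
Mass m = (π/6) ρ d³ = (π/6) × 3280 × (33.4)³ = 6.399 × 10^7 kg
E = ½ m v² = 0.5 × 6.399 × 10^7 × (8490)² = 2.306 × 10^15 J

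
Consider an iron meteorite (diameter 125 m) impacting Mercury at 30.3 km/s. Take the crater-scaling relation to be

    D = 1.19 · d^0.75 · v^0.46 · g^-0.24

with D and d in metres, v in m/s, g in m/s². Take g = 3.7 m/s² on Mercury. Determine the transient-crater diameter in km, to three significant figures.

In SI units: v = 30300 m/s.
d^0.75 = 125^0.75 = 37.38
v^0.46 = 30300^0.46 = 115.2
g^-0.24 = 3.7^-0.24 = 0.7305
D = 1.19 × 37.38 × 115.2 × 0.7305 = 3743 m
   = 3.743 km

D ≈ 3.74 km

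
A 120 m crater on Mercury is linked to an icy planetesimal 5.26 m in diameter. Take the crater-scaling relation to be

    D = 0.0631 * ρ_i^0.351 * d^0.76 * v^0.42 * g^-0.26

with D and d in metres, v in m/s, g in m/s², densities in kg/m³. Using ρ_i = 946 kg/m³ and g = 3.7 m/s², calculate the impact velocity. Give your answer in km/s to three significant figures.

v ≈ 23.3 km/s

Rearranging for v: v = [D / (0.0631 · 946^0.351 · 5.26^0.76 · 3.7^-0.26)]^(1/0.42).
946^0.351 = 11.08
5.26^0.76 = 3.531
3.7^-0.26 = 0.7117
Denominator = 0.0631 × 11.08 × 3.531 × 0.7117 = 1.757
D / 1.757 = 120 / 1.757 = 68.30
v = 68.30^(1/0.42) = 68.30^2.381 = 23321 m/s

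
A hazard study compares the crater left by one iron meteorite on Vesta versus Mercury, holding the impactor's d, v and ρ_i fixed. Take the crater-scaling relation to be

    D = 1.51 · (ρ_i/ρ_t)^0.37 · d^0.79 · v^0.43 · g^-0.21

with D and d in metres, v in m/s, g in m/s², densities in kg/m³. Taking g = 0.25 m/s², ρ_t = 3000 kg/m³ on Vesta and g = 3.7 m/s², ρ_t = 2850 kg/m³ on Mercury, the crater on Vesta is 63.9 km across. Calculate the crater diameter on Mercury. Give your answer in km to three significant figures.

The impactor-only factors (d, v, ρ_i) cancel in the ratio, leaving D_Mercury/D_Vesta = (g_Mercury/g_Vesta)^-0.21 · (ρ_t,Vesta/ρ_t,Mercury)^0.37.
(3.7/0.25)^-0.21 = 14.80^-0.21 = 0.5679
(3000/2850)^0.37 = 1.053^0.37 = 1.019
Ratio = 0.5679 × 1.019 = 0.5787
D_Mercury = 0.5787 × 63.9 km = 37.0 km

D ≈ 37.0 km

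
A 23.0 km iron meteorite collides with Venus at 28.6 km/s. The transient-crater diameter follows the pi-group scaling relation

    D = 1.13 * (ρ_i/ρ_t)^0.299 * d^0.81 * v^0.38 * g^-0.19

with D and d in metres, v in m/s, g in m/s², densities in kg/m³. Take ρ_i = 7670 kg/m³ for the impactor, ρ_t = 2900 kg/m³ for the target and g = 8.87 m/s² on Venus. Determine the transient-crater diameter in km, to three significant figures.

D ≈ 168 km

In SI units: d = 23000 m, v = 28600 m/s.
(ρ_i/ρ_t)^0.299 = (7670/2900)^0.299 = 1.338
d^0.81 = 23000^0.81 = 3412
v^0.38 = 28600^0.38 = 49.36
g^-0.19 = 8.87^-0.19 = 0.6605
D = 1.13 × 1.338 × 3412 × 49.36 × 0.6605 = 1.682 × 10^5 m
   = 168.2 km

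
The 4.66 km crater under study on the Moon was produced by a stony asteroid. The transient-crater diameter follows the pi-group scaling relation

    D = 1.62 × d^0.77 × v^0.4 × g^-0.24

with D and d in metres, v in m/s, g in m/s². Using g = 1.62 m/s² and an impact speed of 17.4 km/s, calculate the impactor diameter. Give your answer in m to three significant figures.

d ≈ 226 m

Rearranging for d: d = [D / (1.62 · 17400^0.4 · 1.62^-0.24)]^(1/0.77).
D = 4660 m.
17400^0.4 = 49.68
1.62^-0.24 = 0.8907
Denominator = 1.62 × 49.68 × 0.8907 = 71.68
D / 71.68 = 4660 / 71.68 = 65.01
d = 65.01^(1/0.77) = 65.01^1.2987 = 226.2 m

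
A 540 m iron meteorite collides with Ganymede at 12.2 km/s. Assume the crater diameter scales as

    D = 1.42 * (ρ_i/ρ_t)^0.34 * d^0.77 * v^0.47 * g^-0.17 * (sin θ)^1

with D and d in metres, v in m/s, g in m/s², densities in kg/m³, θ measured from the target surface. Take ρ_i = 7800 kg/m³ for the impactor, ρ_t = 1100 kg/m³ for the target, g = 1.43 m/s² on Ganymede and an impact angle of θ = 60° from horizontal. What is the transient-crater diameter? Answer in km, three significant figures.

D ≈ 23.8 km

In SI units: v = 12200 m/s.
(ρ_i/ρ_t)^0.34 = (7800/1100)^0.34 = 1.946
d^0.77 = 540^0.77 = 127.0
v^0.47 = 12200^0.47 = 83.29
g^-0.17 = 1.43^-0.17 = 0.9410
(sin 60°)^1 = 0.8660^1 = 0.8660
D = 1.42 × 1.946 × 127.0 × 83.29 × 0.9410 × 0.8660 = 23820 m
   = 23.82 km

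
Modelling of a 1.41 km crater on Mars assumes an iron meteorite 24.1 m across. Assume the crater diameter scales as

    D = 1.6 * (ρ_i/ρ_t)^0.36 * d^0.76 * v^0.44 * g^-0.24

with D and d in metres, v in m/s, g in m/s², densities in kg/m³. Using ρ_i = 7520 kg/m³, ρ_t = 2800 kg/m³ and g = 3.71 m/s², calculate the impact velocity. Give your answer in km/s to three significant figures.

Rearranging for v: v = [D / (1.6 · (7520/2800)^0.36 · 24.1^0.76 · 3.71^-0.24)]^(1/0.44).
D = 1410 m.
(7520/2800)^0.36 = 1.427
24.1^0.76 = 11.23
3.71^-0.24 = 0.7300
Denominator = 1.6 × 1.427 × 11.23 × 0.7300 = 18.72
D / 18.72 = 1410 / 18.72 = 75.32
v = 75.32^(1/0.44) = 75.32^2.2727 = 18435 m/s

v ≈ 18.4 km/s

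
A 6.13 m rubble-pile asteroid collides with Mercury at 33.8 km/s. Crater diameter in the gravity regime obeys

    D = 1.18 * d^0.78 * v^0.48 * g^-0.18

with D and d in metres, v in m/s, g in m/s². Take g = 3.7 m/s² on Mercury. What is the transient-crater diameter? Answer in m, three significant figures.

D ≈ 572 m

In SI units: v = 33800 m/s.
d^0.78 = 6.13^0.78 = 4.114
v^0.48 = 33800^0.48 = 149.2
g^-0.18 = 3.7^-0.18 = 0.7902
D = 1.18 × 4.114 × 149.2 × 0.7902 = 572.3 m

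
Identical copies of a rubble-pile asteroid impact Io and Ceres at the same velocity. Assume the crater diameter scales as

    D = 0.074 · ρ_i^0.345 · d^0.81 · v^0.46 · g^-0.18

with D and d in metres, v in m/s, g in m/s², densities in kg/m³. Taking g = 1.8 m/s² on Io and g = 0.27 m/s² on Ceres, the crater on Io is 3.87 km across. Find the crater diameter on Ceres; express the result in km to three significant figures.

D ≈ 5.45 km

All impactor-dependent factors cancel in the ratio, leaving D_Ceres/D_Io = (g_Ceres/g_Io)^-0.18.
(0.27/1.8)^-0.18 = 0.1500^-0.18 = 1.407
D_Ceres = 1.407 × 3.87 km = 5.45 km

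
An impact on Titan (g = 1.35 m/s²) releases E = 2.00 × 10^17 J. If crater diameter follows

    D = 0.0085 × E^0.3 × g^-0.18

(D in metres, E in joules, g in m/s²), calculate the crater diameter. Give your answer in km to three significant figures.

E^0.3 = (2.00 × 10^17)^0.3 = 1.550 × 10^5
g^-0.18 = 1.35^-0.18 = 0.9474
D = 0.0085 × 1.550 × 10^5 × 0.9474 = 1248 m
   = 1.248 km

D ≈ 1.25 km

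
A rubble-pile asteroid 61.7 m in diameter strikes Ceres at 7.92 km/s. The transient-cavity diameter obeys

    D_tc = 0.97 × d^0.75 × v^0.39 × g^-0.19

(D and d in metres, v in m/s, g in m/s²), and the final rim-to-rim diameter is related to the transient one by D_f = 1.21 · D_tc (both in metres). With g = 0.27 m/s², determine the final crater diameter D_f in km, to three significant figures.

D_f ≈ 1.10 km

v = 7920 m/s.
d^0.75 = 61.7^0.75 = 22.01
v^0.39 = 7920^0.39 = 33.15
g^-0.19 = 0.27^-0.19 = 1.282
D_tc = 0.97 × 22.01 × 33.15 × 1.282 = 907.3 m
D_f = 1.21 × 907.3 = 1098 m
     = 1.098 km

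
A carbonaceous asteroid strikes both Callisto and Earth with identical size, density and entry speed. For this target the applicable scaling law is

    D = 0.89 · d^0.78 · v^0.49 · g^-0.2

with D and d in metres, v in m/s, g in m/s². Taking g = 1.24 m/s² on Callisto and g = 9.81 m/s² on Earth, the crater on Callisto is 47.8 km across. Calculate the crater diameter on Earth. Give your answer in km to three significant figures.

D ≈ 31.6 km

All impactor-dependent factors cancel in the ratio, leaving D_Earth/D_Callisto = (g_Earth/g_Callisto)^-0.2.
(9.81/1.24)^-0.2 = 7.911^-0.2 = 0.6612
D_Earth = 0.6612 × 47.8 km = 31.6 km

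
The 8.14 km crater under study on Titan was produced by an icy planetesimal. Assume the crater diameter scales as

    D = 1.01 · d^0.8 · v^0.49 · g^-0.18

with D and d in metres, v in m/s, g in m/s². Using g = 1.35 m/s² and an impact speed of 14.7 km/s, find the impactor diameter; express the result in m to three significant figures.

Rearranging for d: d = [D / (1.01 · 14700^0.49 · 1.35^-0.18)]^(1/0.8).
D = 8140 m.
14700^0.49 = 110.2
1.35^-0.18 = 0.9474
Denominator = 1.01 × 110.2 × 0.9474 = 105.4
D / 105.4 = 8140 / 105.4 = 77.23
d = 77.23^(1/0.8) = 77.23^1.25 = 228.9 m

d ≈ 229 m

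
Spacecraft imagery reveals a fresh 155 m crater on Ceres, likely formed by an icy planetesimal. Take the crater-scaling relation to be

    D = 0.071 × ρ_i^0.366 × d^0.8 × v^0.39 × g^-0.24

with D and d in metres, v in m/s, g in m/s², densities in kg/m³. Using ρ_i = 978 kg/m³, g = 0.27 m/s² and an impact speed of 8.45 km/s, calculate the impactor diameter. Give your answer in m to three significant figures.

d ≈ 5.26 m

Rearranging for d: d = [D / (0.071 · 978^0.366 · 8450^0.39 · 0.27^-0.24)]^(1/0.8).
978^0.366 = 12.43
8450^0.39 = 34.00
0.27^-0.24 = 1.369
Denominator = 0.071 × 12.43 × 34.00 × 1.369 = 41.08
D / 41.08 = 155 / 41.08 = 3.773
d = 3.773^(1/0.8) = 3.773^1.25 = 5.258 m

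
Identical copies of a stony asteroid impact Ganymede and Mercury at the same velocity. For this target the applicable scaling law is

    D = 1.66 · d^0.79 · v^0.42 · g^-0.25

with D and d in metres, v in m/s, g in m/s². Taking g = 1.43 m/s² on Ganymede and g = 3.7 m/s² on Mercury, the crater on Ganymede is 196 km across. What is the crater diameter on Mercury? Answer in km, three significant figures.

D ≈ 155 km

All impactor-dependent factors cancel in the ratio, leaving D_Mercury/D_Ganymede = (g_Mercury/g_Ganymede)^-0.25.
(3.7/1.43)^-0.25 = 2.587^-0.25 = 0.7885
D_Mercury = 0.7885 × 196 km = 155 km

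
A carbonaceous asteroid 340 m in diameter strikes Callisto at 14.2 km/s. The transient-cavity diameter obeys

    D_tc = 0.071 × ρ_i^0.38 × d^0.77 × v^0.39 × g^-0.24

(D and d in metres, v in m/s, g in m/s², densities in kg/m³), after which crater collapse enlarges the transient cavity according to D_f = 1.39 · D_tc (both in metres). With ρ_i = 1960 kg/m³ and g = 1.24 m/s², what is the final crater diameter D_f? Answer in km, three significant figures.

D_f ≈ 6.19 km

v = 14200 m/s.
ρ_i^0.38 = 1960^0.38 = 17.83
d^0.77 = 340^0.77 = 88.97
v^0.39 = 14200^0.39 = 41.63
g^-0.24 = 1.24^-0.24 = 0.9497
D_tc = 0.071 × 17.83 × 88.97 × 41.63 × 0.9497 = 4453 m
D_f = 1.39 × 4453 = 6190 m
     = 6.190 km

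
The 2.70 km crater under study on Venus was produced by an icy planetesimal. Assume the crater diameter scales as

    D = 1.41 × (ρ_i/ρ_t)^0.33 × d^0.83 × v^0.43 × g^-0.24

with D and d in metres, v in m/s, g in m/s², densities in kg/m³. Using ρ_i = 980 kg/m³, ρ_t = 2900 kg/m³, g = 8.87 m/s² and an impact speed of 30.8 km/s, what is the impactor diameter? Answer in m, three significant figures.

Rearranging for d: d = [D / (1.41 · (980/2900)^0.33 · 30800^0.43 · 8.87^-0.24)]^(1/0.83).
D = 2700 m.
(980/2900)^0.33 = 0.6991
30800^0.43 = 85.13
8.87^-0.24 = 0.5922
Denominator = 1.41 × 0.6991 × 85.13 × 0.5922 = 49.69
D / 49.69 = 2700 / 49.69 = 54.34
d = 54.34^(1/0.83) = 54.34^1.2048 = 123.2 m

d ≈ 123 m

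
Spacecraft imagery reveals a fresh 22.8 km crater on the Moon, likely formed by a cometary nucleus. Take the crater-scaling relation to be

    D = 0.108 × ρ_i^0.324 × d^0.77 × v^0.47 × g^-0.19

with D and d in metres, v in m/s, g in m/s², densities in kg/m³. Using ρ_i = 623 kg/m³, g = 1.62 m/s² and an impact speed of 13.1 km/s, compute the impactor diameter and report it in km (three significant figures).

d ≈ 1.90 km

Rearranging for d: d = [D / (0.108 · 623^0.324 · 13100^0.47 · 1.62^-0.19)]^(1/0.77).
D = 22800 m.
623^0.324 = 8.043
13100^0.47 = 86.12
1.62^-0.19 = 0.9124
Denominator = 0.108 × 8.043 × 86.12 × 0.9124 = 68.25
D / 68.25 = 22800 / 68.25 = 334.1
d = 334.1^(1/0.77) = 334.1^1.2987 = 1896 m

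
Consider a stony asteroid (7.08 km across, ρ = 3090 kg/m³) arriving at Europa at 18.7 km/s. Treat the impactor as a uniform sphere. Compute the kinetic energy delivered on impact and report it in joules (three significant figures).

E ≈ 1.00 × 10^23 J

d = 7080 m; v = 18700 m/s.
Mass m = (π/6) ρ d³ = (π/6) × 3090 × (7080)³ = 5.742 × 10^14 kg
E = ½ m v² = 0.5 × 5.742 × 10^14 × (18700)² = 1.004 × 10^23 J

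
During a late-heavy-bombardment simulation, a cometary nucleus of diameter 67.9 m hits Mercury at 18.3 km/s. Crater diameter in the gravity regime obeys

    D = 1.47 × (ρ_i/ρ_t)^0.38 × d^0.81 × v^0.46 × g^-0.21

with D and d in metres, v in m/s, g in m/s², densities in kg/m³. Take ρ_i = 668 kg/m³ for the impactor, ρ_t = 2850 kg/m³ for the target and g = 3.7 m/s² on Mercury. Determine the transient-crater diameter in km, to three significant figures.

In SI units: v = 18300 m/s.
(ρ_i/ρ_t)^0.38 = (668/2850)^0.38 = 0.5762
d^0.81 = 67.9^0.81 = 30.47
v^0.46 = 18300^0.46 = 91.35
g^-0.21 = 3.7^-0.21 = 0.7598
D = 1.47 × 0.5762 × 30.47 × 91.35 × 0.7598 = 1791 m
   = 1.791 km

D ≈ 1.79 km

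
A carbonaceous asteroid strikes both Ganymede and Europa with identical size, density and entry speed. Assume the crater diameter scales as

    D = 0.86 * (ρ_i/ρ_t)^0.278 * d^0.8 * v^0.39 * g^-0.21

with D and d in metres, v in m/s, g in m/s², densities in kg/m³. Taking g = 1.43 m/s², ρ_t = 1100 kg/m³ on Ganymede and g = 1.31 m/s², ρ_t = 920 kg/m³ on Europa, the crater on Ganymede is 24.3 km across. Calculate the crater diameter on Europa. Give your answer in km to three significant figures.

The impactor-only factors (d, v, ρ_i) cancel in the ratio, leaving D_Europa/D_Ganymede = (g_Europa/g_Ganymede)^-0.21 · (ρ_t,Ganymede/ρ_t,Europa)^0.278.
(1.31/1.43)^-0.21 = 0.9161^-0.21 = 1.019
(1100/920)^0.278 = 1.196^0.278 = 1.051
Ratio = 1.019 × 1.051 = 1.071
D_Europa = 1.071 × 24.3 km = 26.0 km

D ≈ 26.0 km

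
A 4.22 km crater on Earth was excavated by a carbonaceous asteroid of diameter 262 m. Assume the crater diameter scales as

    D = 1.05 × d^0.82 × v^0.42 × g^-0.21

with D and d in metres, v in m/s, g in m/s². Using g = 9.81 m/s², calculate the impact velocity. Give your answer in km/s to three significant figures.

Rearranging for v: v = [D / (1.05 · 262^0.82 · 9.81^-0.21)]^(1/0.42).
D = 4220 m.
262^0.82 = 96.16
9.81^-0.21 = 0.6191
Denominator = 1.05 × 96.16 × 0.6191 = 62.51
D / 62.51 = 4220 / 62.51 = 67.51
v = 67.51^(1/0.42) = 67.51^2.381 = 22684 m/s

v ≈ 22.7 km/s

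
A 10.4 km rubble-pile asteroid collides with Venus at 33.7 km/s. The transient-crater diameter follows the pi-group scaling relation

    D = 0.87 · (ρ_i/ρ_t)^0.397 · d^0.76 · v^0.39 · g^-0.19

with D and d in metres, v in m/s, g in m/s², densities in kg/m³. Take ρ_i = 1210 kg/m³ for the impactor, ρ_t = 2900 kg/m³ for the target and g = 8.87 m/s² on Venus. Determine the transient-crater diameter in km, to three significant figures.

In SI units: d = 10400 m, v = 33700 m/s.
(ρ_i/ρ_t)^0.397 = (1210/2900)^0.397 = 0.7068
d^0.76 = 10400^0.76 = 1130
v^0.39 = 33700^0.39 = 58.31
g^-0.19 = 8.87^-0.19 = 0.6605
D = 0.87 × 0.7068 × 1130 × 58.31 × 0.6605 = 26761 m
   = 26.76 km

D ≈ 26.8 km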